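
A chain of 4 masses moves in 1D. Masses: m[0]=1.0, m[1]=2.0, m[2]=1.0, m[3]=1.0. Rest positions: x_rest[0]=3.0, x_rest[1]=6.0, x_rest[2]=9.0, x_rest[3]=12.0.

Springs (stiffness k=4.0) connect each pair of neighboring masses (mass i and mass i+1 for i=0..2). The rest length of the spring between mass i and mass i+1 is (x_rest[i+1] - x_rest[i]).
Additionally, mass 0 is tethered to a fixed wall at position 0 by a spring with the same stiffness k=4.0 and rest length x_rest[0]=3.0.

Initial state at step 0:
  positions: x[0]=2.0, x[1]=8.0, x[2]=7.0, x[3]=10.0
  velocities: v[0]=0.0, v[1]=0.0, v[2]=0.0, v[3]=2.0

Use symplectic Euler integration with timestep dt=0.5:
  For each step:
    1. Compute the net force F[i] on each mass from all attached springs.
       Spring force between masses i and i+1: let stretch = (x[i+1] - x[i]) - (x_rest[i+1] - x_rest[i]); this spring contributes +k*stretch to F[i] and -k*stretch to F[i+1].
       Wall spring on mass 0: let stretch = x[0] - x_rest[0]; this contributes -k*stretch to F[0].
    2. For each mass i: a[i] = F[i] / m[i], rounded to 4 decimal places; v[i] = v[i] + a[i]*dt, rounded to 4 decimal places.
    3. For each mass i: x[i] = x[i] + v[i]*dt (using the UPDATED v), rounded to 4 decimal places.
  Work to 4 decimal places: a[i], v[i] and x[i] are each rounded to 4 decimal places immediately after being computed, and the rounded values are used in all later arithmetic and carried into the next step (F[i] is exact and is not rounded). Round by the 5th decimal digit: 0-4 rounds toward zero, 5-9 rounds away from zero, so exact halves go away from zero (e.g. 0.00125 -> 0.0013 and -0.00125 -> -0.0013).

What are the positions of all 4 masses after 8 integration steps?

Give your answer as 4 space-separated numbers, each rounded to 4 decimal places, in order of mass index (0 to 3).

Step 0: x=[2.0000 8.0000 7.0000 10.0000] v=[0.0000 0.0000 0.0000 2.0000]
Step 1: x=[6.0000 4.5000 11.0000 11.0000] v=[8.0000 -7.0000 8.0000 2.0000]
Step 2: x=[2.5000 5.0000 8.5000 15.0000] v=[-7.0000 1.0000 -5.0000 8.0000]
Step 3: x=[-1.0000 6.0000 9.0000 15.5000] v=[-7.0000 2.0000 1.0000 1.0000]
Step 4: x=[3.5000 5.0000 13.0000 12.5000] v=[9.0000 -2.0000 8.0000 -6.0000]
Step 5: x=[6.0000 7.2500 8.5000 13.0000] v=[5.0000 4.5000 -9.0000 1.0000]
Step 6: x=[3.7500 9.5000 7.2500 12.0000] v=[-4.5000 4.5000 -2.5000 -2.0000]
Step 7: x=[3.5000 7.7500 13.0000 9.2500] v=[-0.5000 -3.5000 11.5000 -5.5000]
Step 8: x=[4.0000 6.5000 9.7500 13.2500] v=[1.0000 -2.5000 -6.5000 8.0000]

Answer: 4.0000 6.5000 9.7500 13.2500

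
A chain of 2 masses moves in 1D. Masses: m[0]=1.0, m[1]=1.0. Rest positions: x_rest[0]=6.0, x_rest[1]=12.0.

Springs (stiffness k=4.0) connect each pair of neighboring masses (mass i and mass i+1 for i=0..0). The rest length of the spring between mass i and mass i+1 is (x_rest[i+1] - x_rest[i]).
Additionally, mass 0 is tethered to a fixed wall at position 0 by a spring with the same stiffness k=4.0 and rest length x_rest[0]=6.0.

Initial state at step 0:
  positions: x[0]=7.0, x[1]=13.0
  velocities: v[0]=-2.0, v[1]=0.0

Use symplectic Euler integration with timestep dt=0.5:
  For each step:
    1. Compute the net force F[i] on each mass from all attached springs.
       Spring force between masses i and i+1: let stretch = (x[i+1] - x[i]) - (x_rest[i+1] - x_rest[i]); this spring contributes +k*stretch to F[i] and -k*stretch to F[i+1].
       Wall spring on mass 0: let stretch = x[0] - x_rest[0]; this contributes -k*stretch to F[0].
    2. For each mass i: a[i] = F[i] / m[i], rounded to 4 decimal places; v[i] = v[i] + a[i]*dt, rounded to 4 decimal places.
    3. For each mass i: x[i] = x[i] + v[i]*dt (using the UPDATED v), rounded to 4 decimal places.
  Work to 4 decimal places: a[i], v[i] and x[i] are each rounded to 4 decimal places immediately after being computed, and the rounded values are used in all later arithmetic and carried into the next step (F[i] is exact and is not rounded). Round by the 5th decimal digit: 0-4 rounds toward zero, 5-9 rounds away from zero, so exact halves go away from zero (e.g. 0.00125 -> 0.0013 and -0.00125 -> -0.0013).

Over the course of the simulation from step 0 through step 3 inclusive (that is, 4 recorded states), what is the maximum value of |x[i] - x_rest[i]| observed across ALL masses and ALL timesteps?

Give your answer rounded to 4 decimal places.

Step 0: x=[7.0000 13.0000] v=[-2.0000 0.0000]
Step 1: x=[5.0000 13.0000] v=[-4.0000 0.0000]
Step 2: x=[6.0000 11.0000] v=[2.0000 -4.0000]
Step 3: x=[6.0000 10.0000] v=[0.0000 -2.0000]
Max displacement = 2.0000

Answer: 2.0000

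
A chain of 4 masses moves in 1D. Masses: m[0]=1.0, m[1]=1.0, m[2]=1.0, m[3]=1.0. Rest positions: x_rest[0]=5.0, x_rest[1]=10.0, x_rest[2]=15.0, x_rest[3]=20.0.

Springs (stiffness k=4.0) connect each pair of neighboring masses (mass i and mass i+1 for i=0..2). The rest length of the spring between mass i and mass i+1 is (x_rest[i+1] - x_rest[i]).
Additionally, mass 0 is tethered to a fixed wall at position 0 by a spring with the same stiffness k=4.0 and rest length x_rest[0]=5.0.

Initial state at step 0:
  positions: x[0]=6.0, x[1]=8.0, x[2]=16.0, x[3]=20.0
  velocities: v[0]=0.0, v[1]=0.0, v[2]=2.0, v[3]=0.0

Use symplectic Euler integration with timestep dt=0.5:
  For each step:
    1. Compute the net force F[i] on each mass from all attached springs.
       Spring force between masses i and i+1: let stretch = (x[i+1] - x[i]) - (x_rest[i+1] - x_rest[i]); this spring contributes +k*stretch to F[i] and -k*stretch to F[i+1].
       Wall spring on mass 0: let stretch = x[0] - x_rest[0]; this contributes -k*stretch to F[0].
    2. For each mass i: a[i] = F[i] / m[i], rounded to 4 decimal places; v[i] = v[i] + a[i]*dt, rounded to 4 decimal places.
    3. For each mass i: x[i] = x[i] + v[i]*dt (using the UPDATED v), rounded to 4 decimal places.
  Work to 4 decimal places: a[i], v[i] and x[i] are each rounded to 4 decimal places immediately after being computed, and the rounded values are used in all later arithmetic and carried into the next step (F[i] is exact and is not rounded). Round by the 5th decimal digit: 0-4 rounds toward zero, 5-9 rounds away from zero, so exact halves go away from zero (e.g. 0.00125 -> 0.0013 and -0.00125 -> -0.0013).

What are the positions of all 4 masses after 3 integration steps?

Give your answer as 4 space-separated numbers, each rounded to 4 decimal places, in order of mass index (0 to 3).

Step 0: x=[6.0000 8.0000 16.0000 20.0000] v=[0.0000 0.0000 2.0000 0.0000]
Step 1: x=[2.0000 14.0000 13.0000 21.0000] v=[-8.0000 12.0000 -6.0000 2.0000]
Step 2: x=[8.0000 7.0000 19.0000 19.0000] v=[12.0000 -14.0000 12.0000 -4.0000]
Step 3: x=[5.0000 13.0000 13.0000 22.0000] v=[-6.0000 12.0000 -12.0000 6.0000]

Answer: 5.0000 13.0000 13.0000 22.0000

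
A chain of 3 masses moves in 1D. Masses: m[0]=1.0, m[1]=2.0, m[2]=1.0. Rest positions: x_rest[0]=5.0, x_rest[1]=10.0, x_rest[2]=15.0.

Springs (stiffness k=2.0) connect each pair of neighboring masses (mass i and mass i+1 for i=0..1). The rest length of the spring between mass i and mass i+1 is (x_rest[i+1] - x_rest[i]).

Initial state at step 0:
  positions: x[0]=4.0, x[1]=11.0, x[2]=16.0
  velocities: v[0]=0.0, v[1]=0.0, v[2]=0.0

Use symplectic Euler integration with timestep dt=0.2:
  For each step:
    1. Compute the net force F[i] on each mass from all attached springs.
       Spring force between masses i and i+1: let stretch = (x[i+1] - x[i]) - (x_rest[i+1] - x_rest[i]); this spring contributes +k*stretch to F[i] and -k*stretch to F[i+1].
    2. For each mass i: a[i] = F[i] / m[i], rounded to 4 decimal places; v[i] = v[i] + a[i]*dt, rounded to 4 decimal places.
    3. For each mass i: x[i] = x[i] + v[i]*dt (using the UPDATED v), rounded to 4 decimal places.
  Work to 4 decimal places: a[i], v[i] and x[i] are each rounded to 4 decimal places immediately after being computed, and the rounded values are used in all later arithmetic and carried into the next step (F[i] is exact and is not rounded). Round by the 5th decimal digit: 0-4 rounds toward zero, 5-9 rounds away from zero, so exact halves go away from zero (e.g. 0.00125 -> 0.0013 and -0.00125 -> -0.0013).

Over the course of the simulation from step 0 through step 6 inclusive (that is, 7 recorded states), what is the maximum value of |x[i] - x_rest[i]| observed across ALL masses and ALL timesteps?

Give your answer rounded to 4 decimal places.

Step 0: x=[4.0000 11.0000 16.0000] v=[0.0000 0.0000 0.0000]
Step 1: x=[4.1600 10.9200 16.0000] v=[0.8000 -0.4000 0.0000]
Step 2: x=[4.4608 10.7728 15.9936] v=[1.5040 -0.7360 -0.0320]
Step 3: x=[4.8666 10.5820 15.9695] v=[2.0288 -0.9542 -0.1203]
Step 4: x=[5.3296 10.3780 15.9144] v=[2.3150 -1.0198 -0.2753]
Step 5: x=[5.7965 10.1936 15.8164] v=[2.3344 -0.9222 -0.4899]
Step 6: x=[6.2151 10.0582 15.6686] v=[2.0932 -0.6771 -0.7390]
Max displacement = 1.2151

Answer: 1.2151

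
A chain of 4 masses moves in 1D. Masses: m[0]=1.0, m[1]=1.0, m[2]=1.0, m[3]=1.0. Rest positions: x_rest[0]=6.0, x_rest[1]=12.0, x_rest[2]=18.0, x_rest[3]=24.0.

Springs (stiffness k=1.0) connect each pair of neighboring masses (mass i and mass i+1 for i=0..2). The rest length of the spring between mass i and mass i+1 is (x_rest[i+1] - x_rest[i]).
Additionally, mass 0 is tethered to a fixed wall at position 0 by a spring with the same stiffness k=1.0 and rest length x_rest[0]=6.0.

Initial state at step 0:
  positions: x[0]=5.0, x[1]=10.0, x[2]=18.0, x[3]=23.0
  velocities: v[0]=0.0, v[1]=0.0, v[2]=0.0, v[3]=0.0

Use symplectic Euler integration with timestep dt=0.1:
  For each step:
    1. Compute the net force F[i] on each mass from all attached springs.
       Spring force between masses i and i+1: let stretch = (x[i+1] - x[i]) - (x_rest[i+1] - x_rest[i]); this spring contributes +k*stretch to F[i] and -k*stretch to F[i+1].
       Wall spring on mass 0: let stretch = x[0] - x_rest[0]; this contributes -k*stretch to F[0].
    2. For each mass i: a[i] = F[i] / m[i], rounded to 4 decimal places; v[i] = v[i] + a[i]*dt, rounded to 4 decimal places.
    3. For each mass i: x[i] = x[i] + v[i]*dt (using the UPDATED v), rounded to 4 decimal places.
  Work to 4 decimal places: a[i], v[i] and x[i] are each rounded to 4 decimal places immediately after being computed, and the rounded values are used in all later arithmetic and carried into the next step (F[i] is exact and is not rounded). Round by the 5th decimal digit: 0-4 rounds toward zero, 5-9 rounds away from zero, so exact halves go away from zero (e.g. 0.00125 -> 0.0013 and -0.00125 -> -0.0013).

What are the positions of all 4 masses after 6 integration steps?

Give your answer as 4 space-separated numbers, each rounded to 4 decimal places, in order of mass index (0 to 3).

Answer: 5.0198 10.5696 17.4373 23.1832

Derivation:
Step 0: x=[5.0000 10.0000 18.0000 23.0000] v=[0.0000 0.0000 0.0000 0.0000]
Step 1: x=[5.0000 10.0300 17.9700 23.0100] v=[0.0000 0.3000 -0.3000 0.1000]
Step 2: x=[5.0003 10.0891 17.9110 23.0296] v=[0.0030 0.5910 -0.5900 0.1960]
Step 3: x=[5.0015 10.1755 17.8250 23.0580] v=[0.0119 0.8643 -0.8603 0.2841]
Step 4: x=[5.0044 10.2867 17.7148 23.0941] v=[0.0292 1.1119 -1.1020 0.3608]
Step 5: x=[5.0101 10.4194 17.5841 23.1364] v=[0.0570 1.3265 -1.3069 0.4229]
Step 6: x=[5.0198 10.5696 17.4373 23.1832] v=[0.0969 1.5020 -1.4681 0.4677]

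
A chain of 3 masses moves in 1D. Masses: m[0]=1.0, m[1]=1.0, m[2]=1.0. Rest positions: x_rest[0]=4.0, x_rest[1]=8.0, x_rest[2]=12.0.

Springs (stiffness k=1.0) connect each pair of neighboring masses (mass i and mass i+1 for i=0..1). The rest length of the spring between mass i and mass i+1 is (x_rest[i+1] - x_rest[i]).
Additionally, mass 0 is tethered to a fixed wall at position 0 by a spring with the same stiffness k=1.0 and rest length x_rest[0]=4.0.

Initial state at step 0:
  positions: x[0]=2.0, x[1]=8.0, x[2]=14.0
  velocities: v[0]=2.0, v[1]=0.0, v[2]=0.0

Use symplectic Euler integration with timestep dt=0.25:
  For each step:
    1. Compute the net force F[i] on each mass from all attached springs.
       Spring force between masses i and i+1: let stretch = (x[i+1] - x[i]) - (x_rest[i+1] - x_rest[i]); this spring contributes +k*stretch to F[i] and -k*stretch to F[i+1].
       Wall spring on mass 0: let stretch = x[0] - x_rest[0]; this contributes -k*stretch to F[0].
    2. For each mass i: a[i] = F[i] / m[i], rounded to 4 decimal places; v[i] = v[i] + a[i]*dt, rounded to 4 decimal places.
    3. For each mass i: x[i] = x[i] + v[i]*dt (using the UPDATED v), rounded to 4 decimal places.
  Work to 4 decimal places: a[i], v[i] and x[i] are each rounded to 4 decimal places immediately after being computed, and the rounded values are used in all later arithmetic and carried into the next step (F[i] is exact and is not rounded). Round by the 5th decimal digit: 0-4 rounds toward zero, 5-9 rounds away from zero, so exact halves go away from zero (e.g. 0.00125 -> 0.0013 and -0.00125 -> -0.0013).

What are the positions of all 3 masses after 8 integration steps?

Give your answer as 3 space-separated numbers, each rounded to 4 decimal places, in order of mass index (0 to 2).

Step 0: x=[2.0000 8.0000 14.0000] v=[2.0000 0.0000 0.0000]
Step 1: x=[2.7500 8.0000 13.8750] v=[3.0000 0.0000 -0.5000]
Step 2: x=[3.6563 8.0391 13.6328] v=[3.6250 0.1563 -0.9688]
Step 3: x=[4.6080 8.1539 13.2910] v=[3.8066 0.4590 -1.3672]
Step 4: x=[5.4933 8.3681 12.8781] v=[3.5411 0.8568 -1.6515]
Step 5: x=[6.2149 8.6845 12.4334] v=[2.8865 1.2656 -1.7790]
Step 6: x=[6.7025 9.0809 12.0044] v=[1.9502 1.5854 -1.7162]
Step 7: x=[6.9198 9.5113 11.6426] v=[0.8692 1.7217 -1.4471]
Step 8: x=[6.8666 9.9130 11.3976] v=[-0.2129 1.6067 -0.9799]

Answer: 6.8666 9.9130 11.3976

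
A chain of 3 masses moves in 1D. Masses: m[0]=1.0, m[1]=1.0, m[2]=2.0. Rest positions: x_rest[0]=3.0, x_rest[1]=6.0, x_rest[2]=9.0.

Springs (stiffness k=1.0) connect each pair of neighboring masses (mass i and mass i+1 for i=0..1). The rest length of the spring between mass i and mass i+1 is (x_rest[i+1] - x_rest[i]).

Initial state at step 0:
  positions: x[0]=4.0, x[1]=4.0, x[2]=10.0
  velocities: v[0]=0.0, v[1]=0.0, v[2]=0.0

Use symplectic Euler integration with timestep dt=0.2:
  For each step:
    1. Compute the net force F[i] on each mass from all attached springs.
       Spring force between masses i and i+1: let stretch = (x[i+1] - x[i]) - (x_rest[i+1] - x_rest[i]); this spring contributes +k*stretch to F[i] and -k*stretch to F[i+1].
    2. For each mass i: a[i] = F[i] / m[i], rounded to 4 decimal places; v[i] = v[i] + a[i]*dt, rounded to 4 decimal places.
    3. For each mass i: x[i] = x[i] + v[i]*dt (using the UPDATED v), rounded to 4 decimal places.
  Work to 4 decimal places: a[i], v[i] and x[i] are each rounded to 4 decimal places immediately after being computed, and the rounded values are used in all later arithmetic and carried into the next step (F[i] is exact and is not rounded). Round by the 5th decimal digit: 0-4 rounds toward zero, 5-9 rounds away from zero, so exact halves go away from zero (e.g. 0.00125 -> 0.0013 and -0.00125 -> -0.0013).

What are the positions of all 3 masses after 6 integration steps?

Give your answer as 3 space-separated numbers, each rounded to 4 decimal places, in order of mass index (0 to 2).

Step 0: x=[4.0000 4.0000 10.0000] v=[0.0000 0.0000 0.0000]
Step 1: x=[3.8800 4.2400 9.9400] v=[-0.6000 1.2000 -0.3000]
Step 2: x=[3.6544 4.6936 9.8260] v=[-1.1280 2.2680 -0.5700]
Step 3: x=[3.3504 5.3109 9.6694] v=[-1.5202 3.0866 -0.7832]
Step 4: x=[3.0048 6.0241 9.4856] v=[-1.7281 3.5662 -0.9191]
Step 5: x=[2.6600 6.7550 9.2925] v=[-1.7242 3.6546 -0.9653]
Step 6: x=[2.3590 7.4236 9.1087] v=[-1.5052 3.3431 -0.9190]

Answer: 2.3590 7.4236 9.1087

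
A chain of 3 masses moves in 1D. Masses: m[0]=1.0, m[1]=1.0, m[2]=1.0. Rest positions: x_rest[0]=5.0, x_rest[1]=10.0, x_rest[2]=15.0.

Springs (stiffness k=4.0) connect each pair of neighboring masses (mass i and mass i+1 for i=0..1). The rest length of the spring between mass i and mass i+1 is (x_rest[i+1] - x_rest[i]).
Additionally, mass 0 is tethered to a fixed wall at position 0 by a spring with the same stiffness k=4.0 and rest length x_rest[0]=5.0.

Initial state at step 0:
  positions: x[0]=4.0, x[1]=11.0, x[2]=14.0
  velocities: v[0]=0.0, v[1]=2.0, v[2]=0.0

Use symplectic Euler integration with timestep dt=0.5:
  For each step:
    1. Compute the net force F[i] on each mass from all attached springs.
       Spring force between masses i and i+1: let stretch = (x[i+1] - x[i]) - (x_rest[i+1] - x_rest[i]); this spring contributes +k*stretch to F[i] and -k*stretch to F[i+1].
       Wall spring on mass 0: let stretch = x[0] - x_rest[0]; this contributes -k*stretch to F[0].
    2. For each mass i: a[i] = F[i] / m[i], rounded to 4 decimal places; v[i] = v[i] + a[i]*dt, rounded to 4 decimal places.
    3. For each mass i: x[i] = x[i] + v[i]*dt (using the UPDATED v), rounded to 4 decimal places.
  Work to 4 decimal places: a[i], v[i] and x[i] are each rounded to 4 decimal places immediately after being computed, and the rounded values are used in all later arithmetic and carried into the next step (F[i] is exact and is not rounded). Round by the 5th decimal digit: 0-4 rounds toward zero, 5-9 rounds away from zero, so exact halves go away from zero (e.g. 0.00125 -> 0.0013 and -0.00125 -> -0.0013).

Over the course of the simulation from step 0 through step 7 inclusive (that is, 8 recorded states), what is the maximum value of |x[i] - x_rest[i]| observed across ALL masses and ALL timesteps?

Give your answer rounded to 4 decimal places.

Step 0: x=[4.0000 11.0000 14.0000] v=[0.0000 2.0000 0.0000]
Step 1: x=[7.0000 8.0000 16.0000] v=[6.0000 -6.0000 4.0000]
Step 2: x=[4.0000 12.0000 15.0000] v=[-6.0000 8.0000 -2.0000]
Step 3: x=[5.0000 11.0000 16.0000] v=[2.0000 -2.0000 2.0000]
Step 4: x=[7.0000 9.0000 17.0000] v=[4.0000 -4.0000 2.0000]
Step 5: x=[4.0000 13.0000 15.0000] v=[-6.0000 8.0000 -4.0000]
Step 6: x=[6.0000 10.0000 16.0000] v=[4.0000 -6.0000 2.0000]
Step 7: x=[6.0000 9.0000 16.0000] v=[0.0000 -2.0000 0.0000]
Max displacement = 3.0000

Answer: 3.0000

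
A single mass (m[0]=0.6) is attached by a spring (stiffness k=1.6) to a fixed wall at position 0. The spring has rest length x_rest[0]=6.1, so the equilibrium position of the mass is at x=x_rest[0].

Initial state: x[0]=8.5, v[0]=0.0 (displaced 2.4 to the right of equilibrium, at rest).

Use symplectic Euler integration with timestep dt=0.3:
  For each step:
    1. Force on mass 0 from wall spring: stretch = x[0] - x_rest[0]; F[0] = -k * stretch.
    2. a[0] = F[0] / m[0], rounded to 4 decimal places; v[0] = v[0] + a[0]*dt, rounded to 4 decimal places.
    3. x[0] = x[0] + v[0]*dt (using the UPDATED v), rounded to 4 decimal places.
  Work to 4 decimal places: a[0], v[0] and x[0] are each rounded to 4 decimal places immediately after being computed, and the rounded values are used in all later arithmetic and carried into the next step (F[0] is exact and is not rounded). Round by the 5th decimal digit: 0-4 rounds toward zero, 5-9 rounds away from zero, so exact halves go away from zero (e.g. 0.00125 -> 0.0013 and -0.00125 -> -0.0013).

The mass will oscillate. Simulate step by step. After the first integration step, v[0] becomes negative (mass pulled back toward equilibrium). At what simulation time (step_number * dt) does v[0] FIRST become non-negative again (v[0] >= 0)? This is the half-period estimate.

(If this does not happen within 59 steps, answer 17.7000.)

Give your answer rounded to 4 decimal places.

Answer: 2.1000

Derivation:
Step 0: x=[8.5000] v=[0.0000]
Step 1: x=[7.9240] v=[-1.9200]
Step 2: x=[6.9102] v=[-3.3792]
Step 3: x=[5.7020] v=[-4.0274]
Step 4: x=[4.5893] v=[-3.7090]
Step 5: x=[3.8392] v=[-2.5005]
Step 6: x=[3.6316] v=[-0.6919]
Step 7: x=[4.0164] v=[1.2828]
First v>=0 after going negative at step 7, time=2.1000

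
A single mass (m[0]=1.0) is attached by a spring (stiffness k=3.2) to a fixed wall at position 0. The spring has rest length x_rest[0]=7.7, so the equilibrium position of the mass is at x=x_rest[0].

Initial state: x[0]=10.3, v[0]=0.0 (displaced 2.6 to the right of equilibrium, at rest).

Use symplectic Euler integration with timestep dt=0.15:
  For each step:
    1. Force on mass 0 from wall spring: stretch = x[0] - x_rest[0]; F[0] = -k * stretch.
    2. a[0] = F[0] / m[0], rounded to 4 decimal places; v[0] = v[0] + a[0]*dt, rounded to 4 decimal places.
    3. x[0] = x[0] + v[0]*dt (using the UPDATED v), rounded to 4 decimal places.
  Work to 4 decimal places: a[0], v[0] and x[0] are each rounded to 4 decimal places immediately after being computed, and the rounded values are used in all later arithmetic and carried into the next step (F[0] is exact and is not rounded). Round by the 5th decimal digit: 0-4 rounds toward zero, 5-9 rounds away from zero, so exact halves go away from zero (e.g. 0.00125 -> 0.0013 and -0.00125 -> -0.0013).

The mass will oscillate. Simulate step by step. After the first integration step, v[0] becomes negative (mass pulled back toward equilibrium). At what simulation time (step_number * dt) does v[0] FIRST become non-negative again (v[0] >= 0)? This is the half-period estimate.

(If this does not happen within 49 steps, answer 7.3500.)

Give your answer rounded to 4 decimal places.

Step 0: x=[10.3000] v=[0.0000]
Step 1: x=[10.1128] v=[-1.2480]
Step 2: x=[9.7519] v=[-2.4062]
Step 3: x=[9.2432] v=[-3.3911]
Step 4: x=[8.6234] v=[-4.1318]
Step 5: x=[7.9372] v=[-4.5750]
Step 6: x=[7.2339] v=[-4.6889]
Step 7: x=[6.5641] v=[-4.4652]
Step 8: x=[5.9761] v=[-3.9200]
Step 9: x=[5.5122] v=[-3.0925]
Step 10: x=[5.2058] v=[-2.0424]
Step 11: x=[5.0790] v=[-0.8452]
Step 12: x=[5.1409] v=[0.4129]
First v>=0 after going negative at step 12, time=1.8000

Answer: 1.8000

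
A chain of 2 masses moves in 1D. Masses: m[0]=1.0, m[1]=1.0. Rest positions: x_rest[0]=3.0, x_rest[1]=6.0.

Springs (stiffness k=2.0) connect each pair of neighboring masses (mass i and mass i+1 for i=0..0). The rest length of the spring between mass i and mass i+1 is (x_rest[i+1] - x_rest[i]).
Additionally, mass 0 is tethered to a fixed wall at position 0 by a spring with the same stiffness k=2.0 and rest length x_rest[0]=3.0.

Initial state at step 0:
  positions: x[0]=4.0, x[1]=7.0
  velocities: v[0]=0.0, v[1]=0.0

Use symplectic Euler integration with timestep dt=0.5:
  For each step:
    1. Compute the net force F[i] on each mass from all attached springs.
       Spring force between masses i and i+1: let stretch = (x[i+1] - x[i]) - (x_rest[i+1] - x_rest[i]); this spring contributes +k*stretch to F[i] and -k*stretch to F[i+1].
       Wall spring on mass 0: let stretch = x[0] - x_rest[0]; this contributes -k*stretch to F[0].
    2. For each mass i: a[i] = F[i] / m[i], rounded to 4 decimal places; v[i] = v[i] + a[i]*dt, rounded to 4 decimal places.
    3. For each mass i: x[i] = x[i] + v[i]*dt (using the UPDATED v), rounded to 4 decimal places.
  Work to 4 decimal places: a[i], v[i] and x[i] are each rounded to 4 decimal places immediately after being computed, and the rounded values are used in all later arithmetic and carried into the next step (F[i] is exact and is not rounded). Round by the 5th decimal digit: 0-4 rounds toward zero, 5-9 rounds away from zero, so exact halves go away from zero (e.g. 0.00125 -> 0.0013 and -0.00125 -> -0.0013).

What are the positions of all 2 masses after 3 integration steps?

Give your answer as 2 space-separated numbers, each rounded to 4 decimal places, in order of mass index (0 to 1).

Step 0: x=[4.0000 7.0000] v=[0.0000 0.0000]
Step 1: x=[3.5000 7.0000] v=[-1.0000 0.0000]
Step 2: x=[3.0000 6.7500] v=[-1.0000 -0.5000]
Step 3: x=[2.8750 6.1250] v=[-0.2500 -1.2500]

Answer: 2.8750 6.1250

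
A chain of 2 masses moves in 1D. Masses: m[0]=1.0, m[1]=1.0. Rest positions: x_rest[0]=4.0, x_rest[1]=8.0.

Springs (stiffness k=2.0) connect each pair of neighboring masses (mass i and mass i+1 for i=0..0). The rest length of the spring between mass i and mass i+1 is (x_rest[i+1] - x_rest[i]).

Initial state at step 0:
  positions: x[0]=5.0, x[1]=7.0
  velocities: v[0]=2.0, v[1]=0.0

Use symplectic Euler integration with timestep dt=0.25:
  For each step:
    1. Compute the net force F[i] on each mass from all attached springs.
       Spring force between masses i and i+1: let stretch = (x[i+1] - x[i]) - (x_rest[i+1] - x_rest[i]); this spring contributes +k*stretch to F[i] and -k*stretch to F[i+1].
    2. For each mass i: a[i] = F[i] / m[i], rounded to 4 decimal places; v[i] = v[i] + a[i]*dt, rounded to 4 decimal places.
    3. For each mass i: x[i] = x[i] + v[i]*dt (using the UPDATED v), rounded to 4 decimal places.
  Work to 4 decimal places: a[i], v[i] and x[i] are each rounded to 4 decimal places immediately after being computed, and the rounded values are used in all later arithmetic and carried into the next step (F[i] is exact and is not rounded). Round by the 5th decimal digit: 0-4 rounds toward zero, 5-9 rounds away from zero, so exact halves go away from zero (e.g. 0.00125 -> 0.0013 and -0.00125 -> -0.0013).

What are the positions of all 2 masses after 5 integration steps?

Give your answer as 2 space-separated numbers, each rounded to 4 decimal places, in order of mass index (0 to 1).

Step 0: x=[5.0000 7.0000] v=[2.0000 0.0000]
Step 1: x=[5.2500 7.2500] v=[1.0000 1.0000]
Step 2: x=[5.2500 7.7500] v=[0.0000 2.0000]
Step 3: x=[5.0625 8.4375] v=[-0.7500 2.7500]
Step 4: x=[4.7969 9.2031] v=[-1.0625 3.0625]
Step 5: x=[4.5821 9.9180] v=[-0.8594 2.8594]

Answer: 4.5821 9.9180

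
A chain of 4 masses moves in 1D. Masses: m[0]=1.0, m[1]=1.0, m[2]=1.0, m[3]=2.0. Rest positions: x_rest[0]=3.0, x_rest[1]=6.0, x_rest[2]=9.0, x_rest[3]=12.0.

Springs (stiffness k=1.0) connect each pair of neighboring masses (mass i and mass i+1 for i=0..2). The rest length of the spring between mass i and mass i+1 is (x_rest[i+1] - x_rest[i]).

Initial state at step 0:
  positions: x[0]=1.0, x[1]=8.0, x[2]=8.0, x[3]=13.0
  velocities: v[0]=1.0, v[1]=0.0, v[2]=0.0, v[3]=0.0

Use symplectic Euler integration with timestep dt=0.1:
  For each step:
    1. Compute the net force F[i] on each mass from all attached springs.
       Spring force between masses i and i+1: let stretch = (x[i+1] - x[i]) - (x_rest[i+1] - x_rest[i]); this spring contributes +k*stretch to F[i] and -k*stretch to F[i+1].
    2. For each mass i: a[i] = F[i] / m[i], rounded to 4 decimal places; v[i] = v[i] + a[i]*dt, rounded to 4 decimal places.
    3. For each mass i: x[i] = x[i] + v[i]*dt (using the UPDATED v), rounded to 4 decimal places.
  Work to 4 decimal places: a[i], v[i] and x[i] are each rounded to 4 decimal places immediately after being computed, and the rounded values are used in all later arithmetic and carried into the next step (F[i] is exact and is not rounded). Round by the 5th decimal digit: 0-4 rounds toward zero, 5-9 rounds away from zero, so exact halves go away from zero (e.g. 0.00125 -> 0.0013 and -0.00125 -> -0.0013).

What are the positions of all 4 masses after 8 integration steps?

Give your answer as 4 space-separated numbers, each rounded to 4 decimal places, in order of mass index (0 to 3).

Step 0: x=[1.0000 8.0000 8.0000 13.0000] v=[1.0000 0.0000 0.0000 0.0000]
Step 1: x=[1.1400 7.9300 8.0500 12.9900] v=[1.4000 -0.7000 0.5000 -0.1000]
Step 2: x=[1.3179 7.7933 8.1482 12.9703] v=[1.7790 -1.3670 0.9820 -0.1970]
Step 3: x=[1.5306 7.5954 8.2911 12.9415] v=[2.1265 -1.9791 1.4287 -0.2881]
Step 4: x=[1.7739 7.3438 8.4735 12.9044] v=[2.4330 -2.5160 1.8242 -0.3706]
Step 5: x=[2.0429 7.0478 8.6889 12.8602] v=[2.6900 -2.9600 2.1543 -0.4422]
Step 6: x=[2.3320 6.7182 8.9296 12.8101] v=[2.8905 -3.2964 2.4073 -0.5008]
Step 7: x=[2.6349 6.3668 9.1870 12.7556] v=[3.0291 -3.5139 2.5742 -0.5448]
Step 8: x=[2.9451 6.0063 9.4519 12.6983] v=[3.1023 -3.6051 2.6490 -0.5732]

Answer: 2.9451 6.0063 9.4519 12.6983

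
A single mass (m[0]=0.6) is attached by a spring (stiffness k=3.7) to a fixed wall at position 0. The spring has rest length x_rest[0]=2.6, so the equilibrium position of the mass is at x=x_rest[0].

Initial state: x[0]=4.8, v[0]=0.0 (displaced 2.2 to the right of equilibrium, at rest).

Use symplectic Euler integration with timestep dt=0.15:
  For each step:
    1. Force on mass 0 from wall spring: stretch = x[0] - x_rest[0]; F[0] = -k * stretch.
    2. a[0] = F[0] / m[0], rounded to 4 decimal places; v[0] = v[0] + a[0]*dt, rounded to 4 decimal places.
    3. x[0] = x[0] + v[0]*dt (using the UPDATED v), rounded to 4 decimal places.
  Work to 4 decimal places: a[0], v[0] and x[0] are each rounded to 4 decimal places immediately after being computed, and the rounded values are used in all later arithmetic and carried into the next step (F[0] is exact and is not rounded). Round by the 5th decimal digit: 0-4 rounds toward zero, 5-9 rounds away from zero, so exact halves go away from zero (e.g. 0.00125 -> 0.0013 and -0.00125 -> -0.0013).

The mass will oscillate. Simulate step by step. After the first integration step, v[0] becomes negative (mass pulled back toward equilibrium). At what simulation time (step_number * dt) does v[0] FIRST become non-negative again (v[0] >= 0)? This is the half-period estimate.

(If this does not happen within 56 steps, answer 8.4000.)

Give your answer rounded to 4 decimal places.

Answer: 1.3500

Derivation:
Step 0: x=[4.8000] v=[0.0000]
Step 1: x=[4.4948] v=[-2.0350]
Step 2: x=[3.9266] v=[-3.7877]
Step 3: x=[3.1744] v=[-5.0148]
Step 4: x=[2.3425] v=[-5.5461]
Step 5: x=[1.5463] v=[-5.3079]
Step 6: x=[0.8963] v=[-4.3332]
Step 7: x=[0.4827] v=[-2.7573]
Step 8: x=[0.3629] v=[-0.7988]
Step 9: x=[0.5535] v=[1.2705]
First v>=0 after going negative at step 9, time=1.3500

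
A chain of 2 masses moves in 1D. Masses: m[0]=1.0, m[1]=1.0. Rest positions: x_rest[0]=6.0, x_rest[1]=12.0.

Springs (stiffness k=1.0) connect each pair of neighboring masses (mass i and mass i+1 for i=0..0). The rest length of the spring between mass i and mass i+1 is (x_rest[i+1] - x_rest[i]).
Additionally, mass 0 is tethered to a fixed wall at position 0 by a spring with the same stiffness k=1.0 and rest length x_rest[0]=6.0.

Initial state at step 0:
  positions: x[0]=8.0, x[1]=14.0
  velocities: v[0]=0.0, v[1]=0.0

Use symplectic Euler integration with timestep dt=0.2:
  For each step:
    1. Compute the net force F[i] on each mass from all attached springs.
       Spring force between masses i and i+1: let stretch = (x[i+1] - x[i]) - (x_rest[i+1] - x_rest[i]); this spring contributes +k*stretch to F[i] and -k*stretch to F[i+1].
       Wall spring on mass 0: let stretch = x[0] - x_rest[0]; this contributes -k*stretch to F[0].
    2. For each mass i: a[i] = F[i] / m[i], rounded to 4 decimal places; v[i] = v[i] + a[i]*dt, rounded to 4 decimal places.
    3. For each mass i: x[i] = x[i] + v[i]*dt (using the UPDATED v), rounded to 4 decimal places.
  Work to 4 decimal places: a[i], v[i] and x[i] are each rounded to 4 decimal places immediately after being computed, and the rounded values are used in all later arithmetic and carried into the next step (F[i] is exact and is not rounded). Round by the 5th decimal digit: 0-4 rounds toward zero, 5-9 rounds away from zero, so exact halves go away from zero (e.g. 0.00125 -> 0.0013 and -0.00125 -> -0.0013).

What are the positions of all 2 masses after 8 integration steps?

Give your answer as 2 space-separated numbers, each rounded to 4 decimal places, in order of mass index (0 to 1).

Answer: 6.1994 13.4864

Derivation:
Step 0: x=[8.0000 14.0000] v=[0.0000 0.0000]
Step 1: x=[7.9200 14.0000] v=[-0.4000 0.0000]
Step 2: x=[7.7664 13.9968] v=[-0.7680 -0.0160]
Step 3: x=[7.5514 13.9844] v=[-1.0752 -0.0621]
Step 4: x=[7.2916 13.9547] v=[-1.2989 -0.1487]
Step 5: x=[7.0067 13.8984] v=[-1.4246 -0.2813]
Step 6: x=[6.7172 13.8065] v=[-1.4476 -0.4596]
Step 7: x=[6.4426 13.6710] v=[-1.3732 -0.6775]
Step 8: x=[6.1994 13.4864] v=[-1.2160 -0.9232]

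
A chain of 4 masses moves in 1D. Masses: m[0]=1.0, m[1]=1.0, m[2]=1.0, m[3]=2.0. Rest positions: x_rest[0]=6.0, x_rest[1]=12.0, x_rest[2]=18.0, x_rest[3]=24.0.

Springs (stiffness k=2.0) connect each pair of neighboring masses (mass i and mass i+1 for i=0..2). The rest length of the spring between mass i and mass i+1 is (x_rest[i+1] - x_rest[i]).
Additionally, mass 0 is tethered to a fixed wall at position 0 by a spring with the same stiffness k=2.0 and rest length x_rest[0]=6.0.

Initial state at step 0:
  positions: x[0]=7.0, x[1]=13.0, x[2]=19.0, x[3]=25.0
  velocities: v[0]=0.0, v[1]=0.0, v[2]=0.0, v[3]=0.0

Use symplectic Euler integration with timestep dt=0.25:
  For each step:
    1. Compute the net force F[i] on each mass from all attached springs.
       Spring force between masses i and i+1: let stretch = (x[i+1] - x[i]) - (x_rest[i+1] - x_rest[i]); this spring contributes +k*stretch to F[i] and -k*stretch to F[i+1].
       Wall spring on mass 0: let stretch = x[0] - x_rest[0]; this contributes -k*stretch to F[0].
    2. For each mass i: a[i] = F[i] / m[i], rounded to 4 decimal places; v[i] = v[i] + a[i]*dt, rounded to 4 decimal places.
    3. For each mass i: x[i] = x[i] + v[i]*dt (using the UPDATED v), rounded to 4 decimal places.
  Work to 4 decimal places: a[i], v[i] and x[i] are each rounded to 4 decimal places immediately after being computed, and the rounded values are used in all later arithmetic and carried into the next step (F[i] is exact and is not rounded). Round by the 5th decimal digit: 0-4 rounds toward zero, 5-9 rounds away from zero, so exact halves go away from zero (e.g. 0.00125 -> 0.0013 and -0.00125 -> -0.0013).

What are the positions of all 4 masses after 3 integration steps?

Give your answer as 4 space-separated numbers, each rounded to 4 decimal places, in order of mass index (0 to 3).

Step 0: x=[7.0000 13.0000 19.0000 25.0000] v=[0.0000 0.0000 0.0000 0.0000]
Step 1: x=[6.8750 13.0000 19.0000 25.0000] v=[-0.5000 0.0000 0.0000 0.0000]
Step 2: x=[6.6563 12.9844 19.0000 25.0000] v=[-0.8750 -0.0625 0.0000 0.0000]
Step 3: x=[6.3965 12.9297 18.9981 25.0000] v=[-1.0391 -0.2188 -0.0078 0.0000]

Answer: 6.3965 12.9297 18.9981 25.0000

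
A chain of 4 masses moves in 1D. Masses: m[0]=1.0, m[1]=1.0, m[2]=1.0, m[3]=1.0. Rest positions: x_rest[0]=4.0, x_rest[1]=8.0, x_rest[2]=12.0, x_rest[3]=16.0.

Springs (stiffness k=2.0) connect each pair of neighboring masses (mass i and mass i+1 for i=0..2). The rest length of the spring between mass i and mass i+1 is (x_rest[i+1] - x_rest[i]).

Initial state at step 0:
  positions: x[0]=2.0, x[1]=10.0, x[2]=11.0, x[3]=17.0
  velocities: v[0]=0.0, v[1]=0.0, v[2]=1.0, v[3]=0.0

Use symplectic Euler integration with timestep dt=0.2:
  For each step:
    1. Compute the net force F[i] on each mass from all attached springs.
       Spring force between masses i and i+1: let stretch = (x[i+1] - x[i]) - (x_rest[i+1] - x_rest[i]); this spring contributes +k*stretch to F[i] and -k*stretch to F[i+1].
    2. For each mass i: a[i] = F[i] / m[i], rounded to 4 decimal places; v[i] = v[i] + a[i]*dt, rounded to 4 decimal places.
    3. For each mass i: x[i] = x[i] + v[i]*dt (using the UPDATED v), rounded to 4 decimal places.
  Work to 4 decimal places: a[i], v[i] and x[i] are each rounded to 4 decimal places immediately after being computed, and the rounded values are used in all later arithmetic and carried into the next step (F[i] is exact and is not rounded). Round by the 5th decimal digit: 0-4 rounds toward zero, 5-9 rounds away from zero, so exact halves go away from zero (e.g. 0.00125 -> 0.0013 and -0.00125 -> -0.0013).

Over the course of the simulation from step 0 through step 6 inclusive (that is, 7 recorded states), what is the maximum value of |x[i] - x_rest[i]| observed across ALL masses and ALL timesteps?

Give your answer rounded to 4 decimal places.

Answer: 2.1400

Derivation:
Step 0: x=[2.0000 10.0000 11.0000 17.0000] v=[0.0000 0.0000 1.0000 0.0000]
Step 1: x=[2.3200 9.4400 11.6000 16.8400] v=[1.6000 -2.8000 3.0000 -0.8000]
Step 2: x=[2.8896 8.4832 12.4464 16.5808] v=[2.8480 -4.7840 4.2320 -1.2960]
Step 3: x=[3.5867 7.3960 13.3065 16.3108] v=[3.4854 -5.4362 4.3005 -1.3498]
Step 4: x=[4.2685 6.4769 13.9341 16.1205] v=[3.4091 -4.5957 3.1380 -0.9515]
Step 5: x=[4.8070 5.9777 14.1400 16.0753] v=[2.6925 -2.4962 1.0297 -0.2261]
Step 6: x=[5.1192 6.0378 13.8478 16.1953] v=[1.5608 0.3004 -1.4611 0.5998]
Max displacement = 2.1400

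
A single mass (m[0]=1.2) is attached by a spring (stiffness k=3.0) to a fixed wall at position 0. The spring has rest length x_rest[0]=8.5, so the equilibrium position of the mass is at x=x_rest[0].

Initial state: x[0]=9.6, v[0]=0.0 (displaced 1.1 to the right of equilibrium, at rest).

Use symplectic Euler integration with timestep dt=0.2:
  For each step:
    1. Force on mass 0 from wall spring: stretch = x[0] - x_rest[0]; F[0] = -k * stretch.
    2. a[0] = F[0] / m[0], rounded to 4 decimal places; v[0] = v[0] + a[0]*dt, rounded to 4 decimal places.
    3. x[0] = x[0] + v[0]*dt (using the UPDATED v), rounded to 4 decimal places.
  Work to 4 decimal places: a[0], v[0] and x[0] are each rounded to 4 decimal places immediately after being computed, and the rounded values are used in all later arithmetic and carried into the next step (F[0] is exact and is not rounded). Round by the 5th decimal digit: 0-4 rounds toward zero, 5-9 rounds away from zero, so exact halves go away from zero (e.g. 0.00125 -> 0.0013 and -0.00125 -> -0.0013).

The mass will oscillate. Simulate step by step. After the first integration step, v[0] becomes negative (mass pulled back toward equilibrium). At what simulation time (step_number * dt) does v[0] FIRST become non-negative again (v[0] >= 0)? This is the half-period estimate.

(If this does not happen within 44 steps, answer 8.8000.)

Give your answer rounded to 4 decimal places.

Step 0: x=[9.6000] v=[0.0000]
Step 1: x=[9.4900] v=[-0.5500]
Step 2: x=[9.2810] v=[-1.0450]
Step 3: x=[8.9939] v=[-1.4355]
Step 4: x=[8.6574] v=[-1.6825]
Step 5: x=[8.3052] v=[-1.7612]
Step 6: x=[7.9724] v=[-1.6638]
Step 7: x=[7.6924] v=[-1.4000]
Step 8: x=[7.4932] v=[-0.9962]
Step 9: x=[7.3946] v=[-0.4928]
Step 10: x=[7.4066] v=[0.0599]
First v>=0 after going negative at step 10, time=2.0000

Answer: 2.0000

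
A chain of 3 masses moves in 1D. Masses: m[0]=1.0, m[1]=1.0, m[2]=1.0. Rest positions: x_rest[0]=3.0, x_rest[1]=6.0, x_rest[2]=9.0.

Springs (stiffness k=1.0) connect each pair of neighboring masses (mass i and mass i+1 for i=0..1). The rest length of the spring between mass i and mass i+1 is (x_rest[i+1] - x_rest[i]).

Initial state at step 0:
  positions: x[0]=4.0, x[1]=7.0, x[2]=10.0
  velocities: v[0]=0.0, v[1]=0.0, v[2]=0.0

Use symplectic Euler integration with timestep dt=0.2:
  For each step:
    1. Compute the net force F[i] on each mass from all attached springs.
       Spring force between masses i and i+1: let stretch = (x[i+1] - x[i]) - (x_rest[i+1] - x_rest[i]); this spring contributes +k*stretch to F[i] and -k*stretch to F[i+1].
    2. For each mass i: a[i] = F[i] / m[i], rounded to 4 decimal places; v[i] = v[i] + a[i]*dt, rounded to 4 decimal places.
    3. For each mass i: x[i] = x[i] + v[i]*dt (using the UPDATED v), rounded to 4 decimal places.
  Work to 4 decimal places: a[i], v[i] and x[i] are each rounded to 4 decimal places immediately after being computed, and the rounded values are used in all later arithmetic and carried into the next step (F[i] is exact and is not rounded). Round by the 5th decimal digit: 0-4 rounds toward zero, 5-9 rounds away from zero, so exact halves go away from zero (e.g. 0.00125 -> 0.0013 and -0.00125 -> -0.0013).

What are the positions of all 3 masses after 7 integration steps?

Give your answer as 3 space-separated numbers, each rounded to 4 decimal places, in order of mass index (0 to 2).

Step 0: x=[4.0000 7.0000 10.0000] v=[0.0000 0.0000 0.0000]
Step 1: x=[4.0000 7.0000 10.0000] v=[0.0000 0.0000 0.0000]
Step 2: x=[4.0000 7.0000 10.0000] v=[0.0000 0.0000 0.0000]
Step 3: x=[4.0000 7.0000 10.0000] v=[0.0000 0.0000 0.0000]
Step 4: x=[4.0000 7.0000 10.0000] v=[0.0000 0.0000 0.0000]
Step 5: x=[4.0000 7.0000 10.0000] v=[0.0000 0.0000 0.0000]
Step 6: x=[4.0000 7.0000 10.0000] v=[0.0000 0.0000 0.0000]
Step 7: x=[4.0000 7.0000 10.0000] v=[0.0000 0.0000 0.0000]

Answer: 4.0000 7.0000 10.0000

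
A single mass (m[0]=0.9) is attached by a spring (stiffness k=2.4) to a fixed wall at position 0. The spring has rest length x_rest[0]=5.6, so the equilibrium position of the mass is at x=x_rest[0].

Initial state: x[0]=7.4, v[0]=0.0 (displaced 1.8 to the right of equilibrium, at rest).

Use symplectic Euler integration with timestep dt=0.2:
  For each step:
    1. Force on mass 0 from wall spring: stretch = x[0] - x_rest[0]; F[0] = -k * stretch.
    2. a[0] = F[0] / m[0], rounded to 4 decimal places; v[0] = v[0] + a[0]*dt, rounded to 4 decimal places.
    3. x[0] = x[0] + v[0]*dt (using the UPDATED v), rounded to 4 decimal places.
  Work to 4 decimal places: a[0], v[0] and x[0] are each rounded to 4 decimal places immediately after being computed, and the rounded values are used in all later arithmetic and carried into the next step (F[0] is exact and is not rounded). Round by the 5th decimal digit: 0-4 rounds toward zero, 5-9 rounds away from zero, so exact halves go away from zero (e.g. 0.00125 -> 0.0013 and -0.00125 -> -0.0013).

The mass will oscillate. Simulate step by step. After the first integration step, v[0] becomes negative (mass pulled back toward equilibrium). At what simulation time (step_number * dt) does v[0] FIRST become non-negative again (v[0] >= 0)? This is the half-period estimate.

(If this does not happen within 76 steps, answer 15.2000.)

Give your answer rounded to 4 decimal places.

Answer: 2.0000

Derivation:
Step 0: x=[7.4000] v=[0.0000]
Step 1: x=[7.2080] v=[-0.9600]
Step 2: x=[6.8445] v=[-1.8176]
Step 3: x=[6.3482] v=[-2.4813]
Step 4: x=[5.7721] v=[-2.8803]
Step 5: x=[5.1777] v=[-2.9721]
Step 6: x=[4.6283] v=[-2.7469]
Step 7: x=[4.1826] v=[-2.2287]
Step 8: x=[3.8880] v=[-1.4728]
Step 9: x=[3.7761] v=[-0.5597]
Step 10: x=[3.8587] v=[0.4130]
First v>=0 after going negative at step 10, time=2.0000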